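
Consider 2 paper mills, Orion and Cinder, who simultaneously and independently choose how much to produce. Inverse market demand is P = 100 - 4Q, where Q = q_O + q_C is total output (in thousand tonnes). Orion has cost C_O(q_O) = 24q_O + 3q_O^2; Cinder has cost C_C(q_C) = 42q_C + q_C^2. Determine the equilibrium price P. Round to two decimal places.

66.58

Orion's profit: π_O = (100 - 4Q)q_O - (24q_O + 3q_O²). Setting ∂π_O/∂q_O = 0: 76 - 14q_O - 4(q_C) = 0.
Cinder's first-order condition: 58 - 10q_C - 4(q_O) = 0.
Best responses: q_O = (76 - 4q_C)/14, q_C = (58 - 4q_O)/10.
Substituting one into the other gives q_O = 132/31 and q_C = 127/31.
Total output Q = 259/31, so price P = 100 - 4·(259/31) = 66.5806.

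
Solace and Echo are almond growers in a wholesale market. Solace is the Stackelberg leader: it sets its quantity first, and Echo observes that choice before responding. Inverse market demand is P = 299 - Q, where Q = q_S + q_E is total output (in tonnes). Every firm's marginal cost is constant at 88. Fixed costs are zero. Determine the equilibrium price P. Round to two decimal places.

Solve by backward induction. Given q_S, the follower Echo maximises π_E = (299 - q_S - q_E)q_E - 88q_E.
Follower FOC: 211 - q_S - 2q_E = 0, so q_E(q_S) = (211 - q_S)/2.
The leader anticipates this reaction. Substituting into P = 299 - Q gives P = 387/2 - (1/2)q_S, so π_S = (387/2 - (1/2)q_S)q_S - 88q_S.
Leader FOC: 211/2 - q_S = 0, so q_S = 211/2.
Then q_E = (211 - 211/2)/2 = 211/4.
Total output Q = 633/4, so price P = 299 - 633/4 = 563/4.

140.75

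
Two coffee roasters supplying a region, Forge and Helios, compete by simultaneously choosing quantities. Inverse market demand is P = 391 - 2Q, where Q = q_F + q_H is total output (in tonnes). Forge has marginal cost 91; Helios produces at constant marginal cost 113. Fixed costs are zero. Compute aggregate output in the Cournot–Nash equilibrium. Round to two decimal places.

Forge's profit: π_F = (391 - 2Q)q_F - (91q_F). Setting ∂π_F/∂q_F = 0: 300 - 4q_F - 2(q_H) = 0.
Helios's first-order condition: 278 - 4q_H - 2(q_F) = 0.
Best responses: q_F = (300 - 2q_H)/4, q_H = (278 - 2q_F)/4.
Substituting one into the other gives q_F = 161/3 and q_H = 128/3.
Total output Q = 161/3 + 128/3 = 289/3.

96.33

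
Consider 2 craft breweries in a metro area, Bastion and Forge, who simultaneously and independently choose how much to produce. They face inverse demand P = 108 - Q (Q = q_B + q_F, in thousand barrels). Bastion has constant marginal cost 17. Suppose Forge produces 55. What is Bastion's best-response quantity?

With the rival's output fixed at 55, Bastion's profit is π_B = (108 - 55 - q_B)q_B - (17q_B) = (53 - q_B)q_B - (17q_B).
∂π_B/∂q_B = 36 - 2q_B = 0, so q_B = 18.

18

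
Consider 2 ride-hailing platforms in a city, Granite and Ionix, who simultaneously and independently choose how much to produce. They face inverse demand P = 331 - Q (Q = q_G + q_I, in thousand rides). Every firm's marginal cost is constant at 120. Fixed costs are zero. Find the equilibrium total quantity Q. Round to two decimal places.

140.67

Each firm earns π_i = (331 - Q)q_i - 120q_i.
Setting ∂π_i/∂q_i = 0 with rivals' quantities fixed: 211 - 2q_i - q_j = 0.
With identical firms every q_j equals q_i, so q_j = q_i and 211 = 3q_i, giving q_i = 211/3.
Total output Q = 211/3 + 211/3 = 422/3.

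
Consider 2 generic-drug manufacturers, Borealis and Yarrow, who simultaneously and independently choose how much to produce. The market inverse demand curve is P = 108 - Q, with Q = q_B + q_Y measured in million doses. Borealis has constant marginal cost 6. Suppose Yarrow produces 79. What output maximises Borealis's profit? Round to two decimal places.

11.50

With the rival's output fixed at 79, Borealis's profit is π_B = (108 - 79 - q_B)q_B - (6q_B) = (29 - q_B)q_B - (6q_B).
∂π_B/∂q_B = 23 - 2q_B = 0, so q_B = 23/2.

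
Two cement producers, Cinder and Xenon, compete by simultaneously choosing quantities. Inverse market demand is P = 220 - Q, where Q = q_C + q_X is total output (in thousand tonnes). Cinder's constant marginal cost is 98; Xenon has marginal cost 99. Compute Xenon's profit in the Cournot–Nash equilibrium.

1600

Cinder's profit: π_C = (220 - Q)q_C - (98q_C). Setting ∂π_C/∂q_C = 0: 122 - 2q_C - (q_X) = 0.
Xenon's profit: π_X = (220 - Q)q_X - (99q_X). Setting ∂π_X/∂q_X = 0: 121 - 2q_X - (q_C) = 0.
Rearranging gives the reaction functions q_C = (122 - q_X)/2 and q_X = (121 - q_C)/2.
Substituting one into the other gives q_C = 41 and q_X = 40.
Price P = 220 - 81 = 139.
Xenon's profit: (139 - 99)·40 = 1600.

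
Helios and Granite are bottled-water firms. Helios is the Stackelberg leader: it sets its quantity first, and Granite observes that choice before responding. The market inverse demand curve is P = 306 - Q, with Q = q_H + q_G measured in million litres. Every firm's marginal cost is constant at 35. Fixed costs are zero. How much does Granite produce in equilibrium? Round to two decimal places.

67.75

The follower Granite best-responds to any q_H: π_G = (306 - Q)q_G - 35q_G.
Follower FOC: 271 - q_H - 2q_G = 0, so q_G(q_H) = (271 - q_H)/2.
Helios substitutes q_G(q_H) into its own profit: π_H = q_H(306 - q_H - (271 - q_H)/2) - 35q_H = (341/2 - (1/2)q_H)q_H - 35q_H.
Leader FOC: 271/2 - q_H = 0, so q_H = 271/2.
Then q_G = (271 - 271/2)/2 = 271/4.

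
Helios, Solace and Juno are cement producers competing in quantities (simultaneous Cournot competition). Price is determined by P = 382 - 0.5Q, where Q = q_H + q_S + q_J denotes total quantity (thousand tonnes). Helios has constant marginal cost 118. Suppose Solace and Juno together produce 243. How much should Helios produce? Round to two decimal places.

With rivals' combined output fixed at 243, Helios's profit is π_H = (382 - (1/2)·243 - (1/2)q_H)q_H - (118q_H) = (521/2 - (1/2)q_H)q_H - (118q_H).
∂π_H/∂q_H = 285/2 - q_H = 0, so q_H = 285/2.

142.50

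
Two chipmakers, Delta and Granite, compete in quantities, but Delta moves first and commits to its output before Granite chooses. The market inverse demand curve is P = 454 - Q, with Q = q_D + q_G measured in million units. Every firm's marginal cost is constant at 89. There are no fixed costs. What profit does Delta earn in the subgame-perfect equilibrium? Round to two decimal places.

Solve by backward induction. Given q_D, the follower Granite maximises π_G = (454 - q_D - q_G)q_G - 89q_G.
Setting the follower's marginal profit to zero, 365 - q_D - 2q_G = 0, i.e. q_G = (365 - q_D)/2.
Delta substitutes q_G(q_D) into its own profit: π_D = q_D(454 - q_D - (365 - q_D)/2) - 89q_D = (543/2 - (1/2)q_D)q_D - 89q_D.
Leader FOC: 365/2 - q_D = 0, so q_D = 365/2.
Then q_G = (365 - 365/2)/2 = 365/4.
Price P = 454 - 1095/4 = 721/4.
Delta's profit: (721/4 - 89)·(365/2) = 16653.1250.

16653.13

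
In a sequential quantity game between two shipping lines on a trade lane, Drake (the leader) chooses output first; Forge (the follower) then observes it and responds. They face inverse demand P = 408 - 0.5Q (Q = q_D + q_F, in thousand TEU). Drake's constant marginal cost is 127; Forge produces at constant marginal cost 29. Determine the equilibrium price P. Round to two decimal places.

The follower Forge best-responds to any q_D: π_F = (408 - 0.5Q)q_F - 29q_F.
Follower FOC: 379 - (1/2)q_D - q_F = 0, so q_F(q_D) = (379 - (1/2)q_D).
The leader anticipates this reaction. Substituting into P = 408 - 0.5Q gives P = 437/2 - (1/4)q_D, so π_D = (437/2 - (1/4)q_D)q_D - 127q_D.
Leader FOC: 183/2 - (1/2)q_D = 0, so q_D = 183.
Then q_F = (379 - (1/2)·183) = 575/2.
Total output Q = 941/2, so price P = 408 - (1/2)·(941/2) = 691/4.

172.75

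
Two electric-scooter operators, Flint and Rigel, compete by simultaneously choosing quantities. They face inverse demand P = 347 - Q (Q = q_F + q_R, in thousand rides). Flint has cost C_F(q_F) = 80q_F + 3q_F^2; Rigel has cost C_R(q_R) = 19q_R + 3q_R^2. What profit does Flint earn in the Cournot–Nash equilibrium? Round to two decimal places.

Flint's profit: π_F = (347 - Q)q_F - (80q_F + 3q_F²). Setting ∂π_F/∂q_F = 0: 267 - 8q_F - (q_R) = 0.
Rigel's first-order condition: 328 - 8q_R - (q_F) = 0.
Best responses: q_F = (267 - q_R)/8, q_R = (328 - q_F)/8.
Substituting one into the other gives q_F = 1808/63 and q_R = 37.4127.
Price P = 347 - 595/9 = 280.8889.
Flint's profit: 280.8889·(1808/63) - 80·(1808/63) - 3(1808/63)² = 3294.3956.

3294.40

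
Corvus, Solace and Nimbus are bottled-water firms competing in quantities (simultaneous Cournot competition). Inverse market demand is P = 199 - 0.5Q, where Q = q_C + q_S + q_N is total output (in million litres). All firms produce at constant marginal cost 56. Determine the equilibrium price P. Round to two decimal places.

91.75

Each firm earns π_i = (199 - 0.5Q)q_i - 56q_i.
Setting ∂π_i/∂q_i = 0 with rivals' quantities fixed: 143 - q_i - (1/2)·Σ_{j≠i} q_j = 0.
By symmetry each firm produces the same amount; substituting Σ_{j≠i} q_j = 2q_i yields q_i = 143/2.
Total output Q = 429/2, so price P = 199 - (1/2)·(429/2) = 367/4.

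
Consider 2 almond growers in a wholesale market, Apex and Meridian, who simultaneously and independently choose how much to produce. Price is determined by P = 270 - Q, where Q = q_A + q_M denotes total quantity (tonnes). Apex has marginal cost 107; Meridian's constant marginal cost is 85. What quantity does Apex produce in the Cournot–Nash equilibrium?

47

Apex's profit: π_A = (270 - Q)q_A - (107q_A). Setting ∂π_A/∂q_A = 0: 163 - 2q_A - (q_M) = 0.
Meridian's profit: π_M = (270 - Q)q_M - (85q_M). Setting ∂π_M/∂q_M = 0: 185 - 2q_M - (q_A) = 0.
Best responses: q_A = (163 - q_M)/2, q_M = (185 - q_A)/2.
Solving the pair: q_A = 47, q_M = 69.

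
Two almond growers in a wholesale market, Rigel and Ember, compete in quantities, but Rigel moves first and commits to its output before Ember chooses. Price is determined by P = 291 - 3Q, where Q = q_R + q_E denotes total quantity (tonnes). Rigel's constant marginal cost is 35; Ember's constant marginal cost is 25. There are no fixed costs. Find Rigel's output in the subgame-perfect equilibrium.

41

Solve by backward induction. Given q_R, the follower Ember maximises π_E = (291 - 3q_R - 3q_E)q_E - 25q_E.
∂π_E/∂q_E = 266 - 3q_R - 6q_E = 0 gives the reaction function q_E = (266 - 3q_R)/6.
Rigel substitutes q_E(q_R) into its own profit: π_R = q_R(291 - 3q_R - (266 - 3q_R)/2) - 35q_R = (158 - (3/2)q_R)q_R - 35q_R.
Leader FOC: 123 - 3q_R = 0, so q_R = 41.
Then q_E = (266 - 3·41)/6 = 143/6.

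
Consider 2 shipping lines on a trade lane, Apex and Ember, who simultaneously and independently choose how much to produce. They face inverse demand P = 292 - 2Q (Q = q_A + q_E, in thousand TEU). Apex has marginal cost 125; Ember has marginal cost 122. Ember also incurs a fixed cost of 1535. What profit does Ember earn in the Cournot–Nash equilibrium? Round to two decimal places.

Apex's profit: π_A = (292 - 2Q)q_A - (125q_A). Setting ∂π_A/∂q_A = 0: 167 - 4q_A - 2(q_E) = 0.
Ember's first-order condition: 170 - 4q_E - 2(q_A) = 0.
Rearranging gives the reaction functions q_A = (167 - 2q_E)/4 and q_E = (170 - 2q_A)/4.
Solving the pair: q_A = 82/3, q_E = 173/6.
Price P = 292 - 2·(337/6) = 539/3.
Ember's profit: (539/3 - 122)·(173/6) - 1535 = 127.7222.

127.72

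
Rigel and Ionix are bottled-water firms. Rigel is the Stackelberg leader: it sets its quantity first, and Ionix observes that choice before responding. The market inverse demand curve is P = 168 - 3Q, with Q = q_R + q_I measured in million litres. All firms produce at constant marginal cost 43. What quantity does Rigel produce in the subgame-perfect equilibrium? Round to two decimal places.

20.83

The follower Ionix best-responds to any q_R: π_I = (168 - 3Q)q_I - 43q_I.
Setting the follower's marginal profit to zero, 125 - 3q_R - 6q_I = 0, i.e. q_I = (125 - 3q_R)/6.
Rigel substitutes q_I(q_R) into its own profit: π_R = q_R(168 - 3q_R - (125 - 3q_R)/2) - 43q_R = (211/2 - (3/2)q_R)q_R - 43q_R.
Leader FOC: 125/2 - 3q_R = 0, so q_R = 125/6.
Then q_I = (125 - 3·(125/6))/6 = 125/12.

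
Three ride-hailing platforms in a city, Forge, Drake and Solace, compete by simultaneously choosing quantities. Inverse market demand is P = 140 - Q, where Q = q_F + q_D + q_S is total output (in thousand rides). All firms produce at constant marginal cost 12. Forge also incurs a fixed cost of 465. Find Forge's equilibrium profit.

559

Each firm earns π_i = (140 - Q)q_i - 12q_i.
Setting ∂π_i/∂q_i = 0 with rivals' quantities fixed: 128 - 2q_i - Σ_{j≠i} q_j = 0.
With identical firms every q_j equals q_i, so Σ_{j≠i} q_j = 2q_i and 128 = 4q_i, giving q_i = 32.
Price P = 140 - 96 = 44.
Forge's profit: (44 - 12)·32 - 465 = 559.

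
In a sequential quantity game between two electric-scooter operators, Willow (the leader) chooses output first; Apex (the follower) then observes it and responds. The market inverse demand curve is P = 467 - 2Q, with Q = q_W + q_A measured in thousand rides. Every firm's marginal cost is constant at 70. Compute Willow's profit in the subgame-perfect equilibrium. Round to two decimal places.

Solve by backward induction. Given q_W, the follower Apex maximises π_A = (467 - 2q_W - 2q_A)q_A - 70q_A.
∂π_A/∂q_A = 397 - 2q_W - 4q_A = 0 gives the reaction function q_A = (397 - 2q_W)/4.
Willow substitutes q_A(q_W) into its own profit: π_W = q_W(467 - 2q_W - (397 - 2q_W)/2) - 70q_W = (537/2 - q_W)q_W - 70q_W.
The leader's first-order condition 397/2 - 2q_W = 0 yields q_W = 397/4.
Then q_A = (397 - 2·(397/4))/4 = 397/8.
Price P = 467 - 2·(1191/8) = 677/4.
Willow's profit: (677/4 - 70)·(397/4) = 9850.5625.

9850.56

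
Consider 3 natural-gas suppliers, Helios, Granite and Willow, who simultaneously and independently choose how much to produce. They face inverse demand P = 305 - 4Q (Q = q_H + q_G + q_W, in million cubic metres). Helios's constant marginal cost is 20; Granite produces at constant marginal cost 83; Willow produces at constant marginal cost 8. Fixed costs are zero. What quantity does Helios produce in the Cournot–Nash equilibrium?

21

Helios's profit: π_H = (305 - 4Q)q_H - (20q_H). Setting ∂π_H/∂q_H = 0: 285 - 8q_H - 4(q_G + q_W) = 0.
Granite's profit: π_G = (305 - 4Q)q_G - (83q_G). Setting ∂π_G/∂q_G = 0: 222 - 8q_G - 4(q_H + q_W) = 0.
Willow's profit: π_W = (305 - 4Q)q_W - (8q_W). Setting ∂π_W/∂q_W = 0: 297 - 8q_W - 4(q_H + q_G) = 0.
Summing all 3 equations gives 804 − 16Q = 0, hence Q = 201/4.
Back-substituting: q_H = (285 − 201)/4 = 21, q_G = (222 − 201)/4 = 21/4, q_W = (297 − 201)/4 = 24.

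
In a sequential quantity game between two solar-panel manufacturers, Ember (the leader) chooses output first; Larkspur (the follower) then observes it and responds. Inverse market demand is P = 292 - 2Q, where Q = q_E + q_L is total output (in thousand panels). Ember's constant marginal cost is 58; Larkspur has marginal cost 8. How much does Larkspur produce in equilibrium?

The follower Larkspur best-responds to any q_E: π_L = (292 - 2Q)q_L - 8q_L.
Setting the follower's marginal profit to zero, 284 - 2q_E - 4q_L = 0, i.e. q_L = (284 - 2q_E)/4.
The leader anticipates this reaction. Substituting into P = 292 - 2Q gives P = 150 - q_E, so π_E = (150 - q_E)q_E - 58q_E.
Leader FOC: 92 - 2q_E = 0, so q_E = 46.
Then q_L = (284 - 2·46)/4 = 48.

48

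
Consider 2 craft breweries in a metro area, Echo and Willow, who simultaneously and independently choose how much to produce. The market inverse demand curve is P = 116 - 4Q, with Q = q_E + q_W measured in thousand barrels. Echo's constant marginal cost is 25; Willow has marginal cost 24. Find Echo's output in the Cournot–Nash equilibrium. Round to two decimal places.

7.50

Echo's profit: π_E = (116 - 4Q)q_E - (25q_E). Setting ∂π_E/∂q_E = 0: 91 - 8q_E - 4(q_W) = 0.
Willow's profit: π_W = (116 - 4Q)q_W - (24q_W). Setting ∂π_W/∂q_W = 0: 92 - 8q_W - 4(q_E) = 0.
Rearranging gives the reaction functions q_E = (91 - 4q_W)/8 and q_W = (92 - 4q_E)/8.
Solving the pair: q_E = 15/2, q_W = 31/4.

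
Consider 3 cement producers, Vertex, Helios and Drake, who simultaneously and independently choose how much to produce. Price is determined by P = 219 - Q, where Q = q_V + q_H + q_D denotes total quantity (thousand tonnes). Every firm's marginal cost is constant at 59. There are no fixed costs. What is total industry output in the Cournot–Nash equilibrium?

A representative firm's profit is π_i = q_i(219 - Q) - 59q_i.
Setting ∂π_i/∂q_i = 0 with rivals' quantities fixed: 160 - 2q_i - Σ_{j≠i} q_j = 0.
By symmetry each firm produces the same amount; substituting Σ_{j≠i} q_j = 2q_i yields q_i = 160/4 = 40.
Total output Q = 40 + 40 + 40 = 120.

120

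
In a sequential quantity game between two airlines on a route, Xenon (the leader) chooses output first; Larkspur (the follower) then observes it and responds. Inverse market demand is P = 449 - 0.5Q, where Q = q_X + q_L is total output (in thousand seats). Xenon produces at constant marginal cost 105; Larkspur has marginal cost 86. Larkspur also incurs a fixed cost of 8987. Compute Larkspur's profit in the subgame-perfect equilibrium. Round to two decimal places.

11113.13

Solve by backward induction. Given q_X, the follower Larkspur maximises π_L = (449 - (1/2)q_X - (1/2)q_L)q_L - 86q_L.
Follower FOC: 363 - (1/2)q_X - q_L = 0, so q_L(q_X) = (363 - (1/2)q_X).
Xenon substitutes q_L(q_X) into its own profit: π_X = q_X(449 - (1/2)q_X - (363 - (1/2)q_X)/2) - 105q_X = (535/2 - (1/4)q_X)q_X - 105q_X.
The leader's first-order condition 325/2 - (1/2)q_X = 0 yields q_X = 325.
Then q_L = (363 - (1/2)·325) = 401/2.
Price P = 449 - (1/2)·(1051/2) = 745/4.
Larkspur's profit: (745/4 - 86)·(401/2) - 8987 = 11113.1250.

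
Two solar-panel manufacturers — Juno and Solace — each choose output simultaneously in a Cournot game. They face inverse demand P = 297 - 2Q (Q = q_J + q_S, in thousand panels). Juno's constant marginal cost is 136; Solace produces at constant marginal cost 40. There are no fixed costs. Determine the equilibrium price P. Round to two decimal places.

157.67

Juno's profit: π_J = (297 - 2Q)q_J - (136q_J). Setting ∂π_J/∂q_J = 0: 161 - 4q_J - 2(q_S) = 0.
Solace's profit: π_S = (297 - 2Q)q_S - (40q_S). Setting ∂π_S/∂q_S = 0: 257 - 4q_S - 2(q_J) = 0.
Rearranging gives the reaction functions q_J = (161 - 2q_S)/4 and q_S = (257 - 2q_J)/4.
Solving the pair: q_J = 65/6, q_S = 353/6.
Total output Q = 209/3, so price P = 297 - 2·(209/3) = 473/3.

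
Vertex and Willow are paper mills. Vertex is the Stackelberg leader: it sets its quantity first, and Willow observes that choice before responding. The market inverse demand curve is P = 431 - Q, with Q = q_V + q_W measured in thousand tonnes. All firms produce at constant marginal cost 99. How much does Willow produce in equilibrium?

Solve by backward induction. Given q_V, the follower Willow maximises π_W = (431 - q_V - q_W)q_W - 99q_W.
∂π_W/∂q_W = 332 - q_V - 2q_W = 0 gives the reaction function q_W = (332 - q_V)/2.
The leader anticipates this reaction. Substituting into P = 431 - Q gives P = 265 - (1/2)q_V, so π_V = (265 - (1/2)q_V)q_V - 99q_V.
Maximising: ∂π_V/∂q_V = 166 - q_V = 0, giving q_V = 166.
Then q_W = (332 - 166)/2 = 83.

83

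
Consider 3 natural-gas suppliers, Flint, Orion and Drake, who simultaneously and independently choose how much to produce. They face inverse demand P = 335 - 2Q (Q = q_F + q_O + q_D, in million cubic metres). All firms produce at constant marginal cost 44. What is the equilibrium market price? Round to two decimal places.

116.75

A representative firm's profit is π_i = q_i(335 - 2Q) - 44q_i.
Setting ∂π_i/∂q_i = 0 with rivals' quantities fixed: 291 - 4q_i - 2·Σ_{j≠i} q_j = 0.
With identical firms every q_j equals q_i, so Σ_{j≠i} q_j = 2q_i and 291 = 8q_i, giving q_i = 291/8.
Total output Q = 873/8, so price P = 335 - 2·(873/8) = 467/4.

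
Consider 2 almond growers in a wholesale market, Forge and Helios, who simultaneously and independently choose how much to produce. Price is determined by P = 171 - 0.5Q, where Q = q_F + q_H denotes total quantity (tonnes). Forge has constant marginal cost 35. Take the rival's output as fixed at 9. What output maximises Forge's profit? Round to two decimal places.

With the rival's output fixed at 9, Forge's profit is π_F = (171 - (1/2)·9 - (1/2)q_F)q_F - (35q_F) = (333/2 - (1/2)q_F)q_F - (35q_F).
∂π_F/∂q_F = 263/2 - q_F = 0, so q_F = 263/2.

131.50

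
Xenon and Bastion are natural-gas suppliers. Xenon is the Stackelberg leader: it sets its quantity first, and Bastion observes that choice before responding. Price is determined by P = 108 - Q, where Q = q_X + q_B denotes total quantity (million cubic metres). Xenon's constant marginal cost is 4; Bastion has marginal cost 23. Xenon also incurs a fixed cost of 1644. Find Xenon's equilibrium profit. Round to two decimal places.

247.13

Solve by backward induction. Given q_X, the follower Bastion maximises π_B = (108 - q_X - q_B)q_B - 23q_B.
∂π_B/∂q_B = 85 - q_X - 2q_B = 0 gives the reaction function q_B = (85 - q_X)/2.
Xenon substitutes q_B(q_X) into its own profit: π_X = q_X(108 - q_X - (85 - q_X)/2) - 4q_X = (131/2 - (1/2)q_X)q_X - 4q_X.
Maximising: ∂π_X/∂q_X = 123/2 - q_X = 0, giving q_X = 123/2.
Then q_B = (85 - 123/2)/2 = 47/4.
Price P = 108 - 293/4 = 139/4.
Xenon's profit: (139/4 - 4)·(123/2) - 1644 = 1977/8.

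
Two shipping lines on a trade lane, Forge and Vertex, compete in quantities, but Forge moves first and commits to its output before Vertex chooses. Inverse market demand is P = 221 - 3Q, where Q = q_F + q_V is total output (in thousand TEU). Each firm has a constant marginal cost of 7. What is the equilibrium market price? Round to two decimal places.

60.50

The follower Vertex best-responds to any q_F: π_V = (221 - 3Q)q_V - 7q_V.
∂π_V/∂q_V = 214 - 3q_F - 6q_V = 0 gives the reaction function q_V = (214 - 3q_F)/6.
The leader anticipates this reaction. Substituting into P = 221 - 3Q gives P = 114 - (3/2)q_F, so π_F = (114 - (3/2)q_F)q_F - 7q_F.
Maximising: ∂π_F/∂q_F = 107 - 3q_F = 0, giving q_F = 107/3.
Then q_V = (214 - 3·(107/3))/6 = 107/6.
Total output Q = 107/2, so price P = 221 - 3·(107/2) = 121/2.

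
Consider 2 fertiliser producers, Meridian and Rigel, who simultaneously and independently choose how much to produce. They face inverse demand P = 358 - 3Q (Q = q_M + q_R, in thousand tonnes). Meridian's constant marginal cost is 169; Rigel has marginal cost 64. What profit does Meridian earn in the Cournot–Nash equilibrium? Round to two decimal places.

261.33

Meridian's profit: π_M = (358 - 3Q)q_M - (169q_M). Setting ∂π_M/∂q_M = 0: 189 - 6q_M - 3(q_R) = 0.
Rigel's first-order condition: 294 - 6q_R - 3(q_M) = 0.
Rearranging gives the reaction functions q_M = (189 - 3q_R)/6 and q_R = (294 - 3q_M)/6.
Solving the pair: q_M = 28/3, q_R = 133/3.
Price P = 358 - 3·(161/3) = 197.
Meridian's profit: (197 - 169)·(28/3) = 784/3.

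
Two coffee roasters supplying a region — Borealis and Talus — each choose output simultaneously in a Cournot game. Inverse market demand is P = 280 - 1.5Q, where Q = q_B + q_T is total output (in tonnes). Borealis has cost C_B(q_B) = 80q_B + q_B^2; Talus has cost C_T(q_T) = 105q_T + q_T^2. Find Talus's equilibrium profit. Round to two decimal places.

Borealis's profit: π_B = (280 - 1.5Q)q_B - (80q_B + q_B²). Setting ∂π_B/∂q_B = 0: 200 - 5q_B - (3/2)(q_T) = 0.
Talus's profit: π_T = (280 - 1.5Q)q_T - (105q_T + q_T²). Setting ∂π_T/∂q_T = 0: 175 - 5q_T - (3/2)(q_B) = 0.
So q_B = (200 - (3/2)q_T)/5 and q_T = (175 - (3/2)q_B)/5.
Solving the pair: q_B = 32.4176, q_T = 25.2747.
Price P = 280 - (3/2)·(750/13) = 193.4615.
Talus's profit: 193.4615·25.2747 - 105·25.2747 - 25.2747² = 1597.0293.

1597.03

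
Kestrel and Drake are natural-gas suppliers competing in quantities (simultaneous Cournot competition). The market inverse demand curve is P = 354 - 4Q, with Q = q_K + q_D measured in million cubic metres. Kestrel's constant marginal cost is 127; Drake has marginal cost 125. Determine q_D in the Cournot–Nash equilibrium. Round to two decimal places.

Kestrel's profit: π_K = (354 - 4Q)q_K - (127q_K). Setting ∂π_K/∂q_K = 0: 227 - 8q_K - 4(q_D) = 0.
Drake's first-order condition: 229 - 8q_D - 4(q_K) = 0.
So q_K = (227 - 4q_D)/8 and q_D = (229 - 4q_K)/8.
Solving the pair: q_K = 75/4, q_D = 77/4.

19.25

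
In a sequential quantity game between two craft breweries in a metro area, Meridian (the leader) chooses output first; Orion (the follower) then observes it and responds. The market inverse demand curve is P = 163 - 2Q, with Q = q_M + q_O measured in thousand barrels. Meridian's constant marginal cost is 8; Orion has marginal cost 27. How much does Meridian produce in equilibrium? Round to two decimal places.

43.50

The follower Orion best-responds to any q_M: π_O = (163 - 2Q)q_O - 27q_O.
Follower FOC: 136 - 2q_M - 4q_O = 0, so q_O(q_M) = (136 - 2q_M)/4.
Meridian substitutes q_O(q_M) into its own profit: π_M = q_M(163 - 2q_M - (136 - 2q_M)/2) - 8q_M = (95 - q_M)q_M - 8q_M.
Maximising: ∂π_M/∂q_M = 87 - 2q_M = 0, giving q_M = 87/2.
Then q_O = (136 - 2·(87/2))/4 = 49/4.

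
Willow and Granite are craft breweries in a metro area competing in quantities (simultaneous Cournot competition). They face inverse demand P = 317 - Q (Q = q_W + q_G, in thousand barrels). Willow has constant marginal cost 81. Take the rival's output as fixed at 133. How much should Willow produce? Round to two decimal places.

With the rival's output fixed at 133, Willow's profit is π_W = (317 - 133 - q_W)q_W - (81q_W) = (184 - q_W)q_W - (81q_W).
∂π_W/∂q_W = 103 - 2q_W = 0, so q_W = 103/2.

51.50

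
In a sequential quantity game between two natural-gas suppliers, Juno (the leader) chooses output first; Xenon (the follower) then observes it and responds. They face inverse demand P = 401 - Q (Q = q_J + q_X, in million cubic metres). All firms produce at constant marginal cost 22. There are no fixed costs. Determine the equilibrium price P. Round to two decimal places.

Solve by backward induction. Given q_J, the follower Xenon maximises π_X = (401 - q_J - q_X)q_X - 22q_X.
Follower FOC: 379 - q_J - 2q_X = 0, so q_X(q_J) = (379 - q_J)/2.
Juno substitutes q_X(q_J) into its own profit: π_J = q_J(401 - q_J - (379 - q_J)/2) - 22q_J = (423/2 - (1/2)q_J)q_J - 22q_J.
Maximising: ∂π_J/∂q_J = 379/2 - q_J = 0, giving q_J = 379/2.
Then q_X = (379 - 379/2)/2 = 379/4.
Total output Q = 1137/4, so price P = 401 - 1137/4 = 467/4.

116.75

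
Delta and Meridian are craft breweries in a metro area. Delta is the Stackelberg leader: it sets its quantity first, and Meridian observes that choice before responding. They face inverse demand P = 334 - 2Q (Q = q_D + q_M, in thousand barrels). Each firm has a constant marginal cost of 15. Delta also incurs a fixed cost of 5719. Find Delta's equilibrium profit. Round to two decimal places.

641.06

Solve by backward induction. Given q_D, the follower Meridian maximises π_M = (334 - 2q_D - 2q_M)q_M - 15q_M.
Follower FOC: 319 - 2q_D - 4q_M = 0, so q_M(q_D) = (319 - 2q_D)/4.
The leader anticipates this reaction. Substituting into P = 334 - 2Q gives P = 349/2 - q_D, so π_D = (349/2 - q_D)q_D - 15q_D.
The leader's first-order condition 319/2 - 2q_D = 0 yields q_D = 319/4.
Then q_M = (319 - 2·(319/4))/4 = 319/8.
Price P = 334 - 2·(957/8) = 379/4.
Delta's profit: (379/4 - 15)·(319/4) - 5719 = 641.0625.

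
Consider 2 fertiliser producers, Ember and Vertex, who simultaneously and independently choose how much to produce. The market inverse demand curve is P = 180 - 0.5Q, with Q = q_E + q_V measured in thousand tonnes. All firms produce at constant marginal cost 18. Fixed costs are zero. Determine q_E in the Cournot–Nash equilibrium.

108

Each firm earns π_i = (180 - 0.5Q)q_i - 18q_i.
Setting ∂π_i/∂q_i = 0 with rivals' quantities fixed: 162 - q_i - (1/2)q_j = 0.
With identical firms every q_j equals q_i, so q_j = q_i and 162 = (3/2)q_i, giving q_i = 108.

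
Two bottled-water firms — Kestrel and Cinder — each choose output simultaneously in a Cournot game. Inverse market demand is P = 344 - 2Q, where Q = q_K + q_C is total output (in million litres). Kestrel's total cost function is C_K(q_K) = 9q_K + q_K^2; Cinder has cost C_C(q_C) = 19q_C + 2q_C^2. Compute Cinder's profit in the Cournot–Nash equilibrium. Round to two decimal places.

3385.12

Kestrel's profit: π_K = (344 - 2Q)q_K - (9q_K + q_K²). Setting ∂π_K/∂q_K = 0: 335 - 6q_K - 2(q_C) = 0.
Cinder's profit: π_C = (344 - 2Q)q_C - (19q_C + 2q_C²). Setting ∂π_C/∂q_C = 0: 325 - 8q_C - 2(q_K) = 0.
Best responses: q_K = (335 - 2q_C)/6, q_C = (325 - 2q_K)/8.
Substituting one into the other gives q_K = 1015/22 and q_C = 320/11.
Price P = 344 - 2·(1655/22) = 193.5455.
Cinder's profit: 193.5455·(320/11) - 19·(320/11) - 2(320/11)² = 3385.1240.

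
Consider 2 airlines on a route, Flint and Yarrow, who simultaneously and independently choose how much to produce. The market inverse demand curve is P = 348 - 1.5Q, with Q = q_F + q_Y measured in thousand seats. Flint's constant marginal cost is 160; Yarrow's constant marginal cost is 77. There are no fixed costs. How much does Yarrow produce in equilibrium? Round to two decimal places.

78.67

Flint's profit: π_F = (348 - 1.5Q)q_F - (160q_F). Setting ∂π_F/∂q_F = 0: 188 - 3q_F - (3/2)(q_Y) = 0.
Yarrow's profit: π_Y = (348 - 1.5Q)q_Y - (77q_Y). Setting ∂π_Y/∂q_Y = 0: 271 - 3q_Y - (3/2)(q_F) = 0.
So q_F = (188 - (3/2)q_Y)/3 and q_Y = (271 - (3/2)q_F)/3.
Substituting one into the other gives q_F = 70/3 and q_Y = 236/3.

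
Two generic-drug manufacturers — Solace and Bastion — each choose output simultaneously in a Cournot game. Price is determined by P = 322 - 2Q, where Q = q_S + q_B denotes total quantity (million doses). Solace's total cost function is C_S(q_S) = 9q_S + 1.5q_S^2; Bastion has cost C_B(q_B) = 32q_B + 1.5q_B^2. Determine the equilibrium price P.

Solace's profit: π_S = (322 - 2Q)q_S - (9q_S + (3/2)q_S²). Setting ∂π_S/∂q_S = 0: 313 - 7q_S - 2(q_B) = 0.
Bastion's profit: π_B = (322 - 2Q)q_B - (32q_B + (3/2)q_B²). Setting ∂π_B/∂q_B = 0: 290 - 7q_B - 2(q_S) = 0.
Rearranging gives the reaction functions q_S = (313 - 2q_B)/7 and q_B = (290 - 2q_S)/7.
Substituting one into the other gives q_S = 179/5 and q_B = 156/5.
Total output Q = 67, so price P = 322 - 2·67 = 188.

188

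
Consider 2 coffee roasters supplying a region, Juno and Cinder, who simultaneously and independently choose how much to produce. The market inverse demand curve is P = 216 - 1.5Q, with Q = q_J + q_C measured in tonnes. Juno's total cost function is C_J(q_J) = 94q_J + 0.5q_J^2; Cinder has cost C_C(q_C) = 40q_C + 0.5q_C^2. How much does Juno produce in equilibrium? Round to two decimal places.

Juno's profit: π_J = (216 - 1.5Q)q_J - (94q_J + (1/2)q_J²). Setting ∂π_J/∂q_J = 0: 122 - 4q_J - (3/2)(q_C) = 0.
Cinder's first-order condition: 176 - 4q_C - (3/2)(q_J) = 0.
Rearranging gives the reaction functions q_J = (122 - (3/2)q_C)/4 and q_C = (176 - (3/2)q_J)/4.
Substituting one into the other gives q_J = 896/55 and q_C = 37.8909.

16.29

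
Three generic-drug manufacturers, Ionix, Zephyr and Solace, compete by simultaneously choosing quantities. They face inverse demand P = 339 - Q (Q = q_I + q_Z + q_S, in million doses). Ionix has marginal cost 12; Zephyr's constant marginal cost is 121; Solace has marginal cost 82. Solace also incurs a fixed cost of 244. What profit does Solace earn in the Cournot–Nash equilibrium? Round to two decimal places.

2948.25

Ionix's profit: π_I = (339 - Q)q_I - (12q_I). Setting ∂π_I/∂q_I = 0: 327 - 2q_I - (q_Z + q_S) = 0.
Zephyr's first-order condition: 218 - 2q_Z - (q_I + q_S) = 0.
Solace's first-order condition: 257 - 2q_S - (q_I + q_Z) = 0.
Adding the 3 first-order conditions: 802 − 4Q = 0, so Q = 401/2.
Back-substituting: q_I = (327 − 401/2) = 253/2, q_Z = (218 − 401/2) = 35/2, q_S = (257 − 401/2) = 113/2.
Price P = 339 - 401/2 = 277/2.
Solace's profit: (277/2 - 82)·(113/2) - 244 = 2948.2500.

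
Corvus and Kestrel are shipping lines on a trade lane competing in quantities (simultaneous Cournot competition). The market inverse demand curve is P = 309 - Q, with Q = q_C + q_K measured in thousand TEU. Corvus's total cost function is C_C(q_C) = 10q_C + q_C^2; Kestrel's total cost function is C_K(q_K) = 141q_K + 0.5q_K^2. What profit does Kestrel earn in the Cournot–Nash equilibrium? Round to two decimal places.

Corvus's profit: π_C = (309 - Q)q_C - (10q_C + q_C²). Setting ∂π_C/∂q_C = 0: 299 - 4q_C - (q_K) = 0.
Kestrel's first-order condition: 168 - 3q_K - (q_C) = 0.
Best responses: q_C = (299 - q_K)/4, q_K = (168 - q_C)/3.
Solving the pair: q_C = 729/11, q_K = 373/11.
Price P = 309 - 1102/11 = 208.8182.
Kestrel's profit: 208.8182·(373/11) - 141·(373/11) - (1/2)(373/11)² = 1724.7397.

1724.74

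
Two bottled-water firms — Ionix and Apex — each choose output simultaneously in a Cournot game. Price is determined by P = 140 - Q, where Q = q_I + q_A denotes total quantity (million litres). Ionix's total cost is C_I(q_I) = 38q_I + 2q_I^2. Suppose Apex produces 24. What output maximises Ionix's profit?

With the rival's output fixed at 24, Ionix's profit is π_I = (140 - 24 - q_I)q_I - (38q_I + 2q_I²) = (116 - q_I)q_I - (38q_I + 2q_I²).
∂π_I/∂q_I = 78 - 6q_I = 0, so q_I = 13.

13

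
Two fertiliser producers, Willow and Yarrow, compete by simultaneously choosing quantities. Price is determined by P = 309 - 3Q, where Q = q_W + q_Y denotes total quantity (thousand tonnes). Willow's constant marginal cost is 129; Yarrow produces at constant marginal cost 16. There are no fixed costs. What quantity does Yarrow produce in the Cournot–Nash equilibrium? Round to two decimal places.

Willow's profit: π_W = (309 - 3Q)q_W - (129q_W). Setting ∂π_W/∂q_W = 0: 180 - 6q_W - 3(q_Y) = 0.
Yarrow's first-order condition: 293 - 6q_Y - 3(q_W) = 0.
Rearranging gives the reaction functions q_W = (180 - 3q_Y)/6 and q_Y = (293 - 3q_W)/6.
Solving the pair: q_W = 67/9, q_Y = 406/9.

45.11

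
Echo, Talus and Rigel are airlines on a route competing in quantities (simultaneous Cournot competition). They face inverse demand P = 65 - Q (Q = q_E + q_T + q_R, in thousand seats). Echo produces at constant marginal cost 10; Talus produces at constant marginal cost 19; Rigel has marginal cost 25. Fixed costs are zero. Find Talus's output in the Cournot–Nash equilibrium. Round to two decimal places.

10.75

Echo's profit: π_E = (65 - Q)q_E - (10q_E). Setting ∂π_E/∂q_E = 0: 55 - 2q_E - (q_T + q_R) = 0.
Talus's first-order condition: 46 - 2q_T - (q_E + q_R) = 0.
Rigel's first-order condition: 40 - 2q_R - (q_E + q_T) = 0.
Adding the 3 first-order conditions: 141 − 4Q = 0, so Q = 141/4.
Back-substituting: q_E = (55 − 141/4) = 79/4, q_T = (46 − 141/4) = 43/4, q_R = (40 − 141/4) = 19/4.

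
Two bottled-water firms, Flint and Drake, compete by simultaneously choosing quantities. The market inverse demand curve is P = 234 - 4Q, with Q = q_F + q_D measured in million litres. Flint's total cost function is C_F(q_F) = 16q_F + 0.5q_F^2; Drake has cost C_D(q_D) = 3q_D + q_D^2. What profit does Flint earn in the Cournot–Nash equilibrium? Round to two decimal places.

Flint's profit: π_F = (234 - 4Q)q_F - (16q_F + (1/2)q_F²). Setting ∂π_F/∂q_F = 0: 218 - 9q_F - 4(q_D) = 0.
Drake's profit: π_D = (234 - 4Q)q_D - (3q_D + q_D²). Setting ∂π_D/∂q_D = 0: 231 - 10q_D - 4(q_F) = 0.
Rearranging gives the reaction functions q_F = (218 - 4q_D)/9 and q_D = (231 - 4q_F)/10.
Substituting one into the other gives q_F = 628/37 and q_D = 1207/74.
Price P = 234 - 4·33.2838 = 100.8649.
Flint's profit: 100.8649·(628/37) - 16·(628/37) - (1/2)(628/37)² = 1296.3682.

1296.37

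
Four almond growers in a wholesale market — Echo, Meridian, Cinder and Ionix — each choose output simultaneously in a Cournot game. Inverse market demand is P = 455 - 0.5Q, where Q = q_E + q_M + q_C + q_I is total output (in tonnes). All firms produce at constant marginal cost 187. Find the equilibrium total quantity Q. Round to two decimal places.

428.80

Each firm earns π_i = (455 - 0.5Q)q_i - 187q_i.
First-order condition (treating rivals' output as given): 268 - q_i - (1/2)·Σ_{j≠i} q_j = 0.
With identical firms every q_j equals q_i, so Σ_{j≠i} q_j = 3q_i and 268 = (5/2)q_i, giving q_i = 536/5.
Total output Q = 536/5 + 536/5 + 536/5 + 536/5 = 428.8000.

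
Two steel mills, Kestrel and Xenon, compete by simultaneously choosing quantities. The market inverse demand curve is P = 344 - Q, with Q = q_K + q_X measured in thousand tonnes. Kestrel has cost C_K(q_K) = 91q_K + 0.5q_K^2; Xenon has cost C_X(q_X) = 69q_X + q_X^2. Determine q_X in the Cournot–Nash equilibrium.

Kestrel's profit: π_K = (344 - Q)q_K - (91q_K + (1/2)q_K²). Setting ∂π_K/∂q_K = 0: 253 - 3q_K - (q_X) = 0.
Xenon's first-order condition: 275 - 4q_X - (q_K) = 0.
So q_K = (253 - q_X)/3 and q_X = (275 - q_K)/4.
Solving the pair: q_K = 67, q_X = 52.

52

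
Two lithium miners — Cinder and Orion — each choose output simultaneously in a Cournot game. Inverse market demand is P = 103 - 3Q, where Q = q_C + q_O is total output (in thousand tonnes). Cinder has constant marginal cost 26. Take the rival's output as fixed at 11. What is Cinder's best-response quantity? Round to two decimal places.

With the rival's output fixed at 11, Cinder's profit is π_C = (103 - 3·11 - 3q_C)q_C - (26q_C) = (70 - 3q_C)q_C - (26q_C).
∂π_C/∂q_C = 44 - 6q_C = 0, so q_C = 22/3.

7.33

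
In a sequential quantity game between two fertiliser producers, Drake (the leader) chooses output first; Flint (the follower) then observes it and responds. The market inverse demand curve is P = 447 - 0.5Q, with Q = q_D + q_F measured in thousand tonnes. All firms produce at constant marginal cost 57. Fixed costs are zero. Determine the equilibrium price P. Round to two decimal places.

154.50

The follower Flint best-responds to any q_D: π_F = (447 - 0.5Q)q_F - 57q_F.
Setting the follower's marginal profit to zero, 390 - (1/2)q_D - q_F = 0, i.e. q_F = (390 - (1/2)q_D).
Drake substitutes q_F(q_D) into its own profit: π_D = q_D(447 - (1/2)q_D - (390 - (1/2)q_D)/2) - 57q_D = (252 - (1/4)q_D)q_D - 57q_D.
The leader's first-order condition 195 - (1/2)q_D = 0 yields q_D = 390.
Then q_F = (390 - (1/2)·390) = 195.
Total output Q = 585, so price P = 447 - (1/2)·585 = 309/2.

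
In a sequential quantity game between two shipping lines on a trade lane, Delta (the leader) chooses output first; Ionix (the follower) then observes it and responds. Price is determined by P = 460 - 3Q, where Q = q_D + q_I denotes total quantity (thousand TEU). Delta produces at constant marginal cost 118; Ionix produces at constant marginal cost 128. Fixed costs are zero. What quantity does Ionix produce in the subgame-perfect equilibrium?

Solve by backward induction. Given q_D, the follower Ionix maximises π_I = (460 - 3q_D - 3q_I)q_I - 128q_I.
Setting the follower's marginal profit to zero, 332 - 3q_D - 6q_I = 0, i.e. q_I = (332 - 3q_D)/6.
The leader anticipates this reaction. Substituting into P = 460 - 3Q gives P = 294 - (3/2)q_D, so π_D = (294 - (3/2)q_D)q_D - 118q_D.
Maximising: ∂π_D/∂q_D = 176 - 3q_D = 0, giving q_D = 176/3.
Then q_I = (332 - 3·(176/3))/6 = 26.

26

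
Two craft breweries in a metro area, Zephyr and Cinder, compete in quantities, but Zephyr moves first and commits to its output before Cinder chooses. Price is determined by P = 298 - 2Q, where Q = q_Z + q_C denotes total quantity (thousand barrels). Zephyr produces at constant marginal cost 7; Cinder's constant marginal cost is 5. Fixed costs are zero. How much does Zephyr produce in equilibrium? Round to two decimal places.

Solve by backward induction. Given q_Z, the follower Cinder maximises π_C = (298 - 2q_Z - 2q_C)q_C - 5q_C.
Follower FOC: 293 - 2q_Z - 4q_C = 0, so q_C(q_Z) = (293 - 2q_Z)/4.
Zephyr substitutes q_C(q_Z) into its own profit: π_Z = q_Z(298 - 2q_Z - (293 - 2q_Z)/2) - 7q_Z = (303/2 - q_Z)q_Z - 7q_Z.
The leader's first-order condition 289/2 - 2q_Z = 0 yields q_Z = 289/4.
Then q_C = (293 - 2·(289/4))/4 = 297/8.

72.25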